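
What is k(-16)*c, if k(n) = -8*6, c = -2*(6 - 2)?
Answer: 384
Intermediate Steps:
c = -8 (c = -2*4 = -8)
k(n) = -48
k(-16)*c = -48*(-8) = 384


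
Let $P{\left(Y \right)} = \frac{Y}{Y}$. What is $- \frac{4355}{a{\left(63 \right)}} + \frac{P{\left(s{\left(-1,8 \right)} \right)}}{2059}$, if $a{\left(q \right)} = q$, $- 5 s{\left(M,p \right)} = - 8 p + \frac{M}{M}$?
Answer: $- \frac{8966882}{129717} \approx -69.126$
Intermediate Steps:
$s{\left(M,p \right)} = - \frac{1}{5} + \frac{8 p}{5}$ ($s{\left(M,p \right)} = - \frac{- 8 p + \frac{M}{M}}{5} = - \frac{- 8 p + 1}{5} = - \frac{1 - 8 p}{5} = - \frac{1}{5} + \frac{8 p}{5}$)
$P{\left(Y \right)} = 1$
$- \frac{4355}{a{\left(63 \right)}} + \frac{P{\left(s{\left(-1,8 \right)} \right)}}{2059} = - \frac{4355}{63} + 1 \cdot \frac{1}{2059} = \left(-4355\right) \frac{1}{63} + 1 \cdot \frac{1}{2059} = - \frac{4355}{63} + \frac{1}{2059} = - \frac{8966882}{129717}$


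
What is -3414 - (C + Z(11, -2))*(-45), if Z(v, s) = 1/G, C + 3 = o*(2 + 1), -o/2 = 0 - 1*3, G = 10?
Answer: -5469/2 ≈ -2734.5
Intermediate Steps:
o = 6 (o = -2*(0 - 1*3) = -2*(0 - 3) = -2*(-3) = 6)
C = 15 (C = -3 + 6*(2 + 1) = -3 + 6*3 = -3 + 18 = 15)
Z(v, s) = 1/10
-3414 - (C + Z(11, -2))*(-45) = -3414 - (15 + 1/10)*(-45) = -3414 - 151*(-45)/10 = -3414 - 1*(-1359/2) = -3414 + 1359/2 = -5469/2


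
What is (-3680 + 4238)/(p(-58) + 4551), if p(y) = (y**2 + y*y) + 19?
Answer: 93/1883 ≈ 0.049389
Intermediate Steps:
p(y) = 19 + 2*y**2 (p(y) = (y**2 + y**2) + 19 = 2*y**2 + 19 = 19 + 2*y**2)
(-3680 + 4238)/(p(-58) + 4551) = (-3680 + 4238)/((19 + 2*(-58)**2) + 4551) = 558/((19 + 2*3364) + 4551) = 558/((19 + 6728) + 4551) = 558/(6747 + 4551) = 558/11298 = 558*(1/11298) = 93/1883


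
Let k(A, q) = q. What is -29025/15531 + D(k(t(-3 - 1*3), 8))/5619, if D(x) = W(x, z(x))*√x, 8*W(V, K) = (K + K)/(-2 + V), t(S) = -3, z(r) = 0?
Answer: -9675/5177 ≈ -1.8688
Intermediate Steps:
W(V, K) = K/(4*(-2 + V)) (W(V, K) = ((K + K)/(-2 + V))/8 = ((2*K)/(-2 + V))/8 = (2*K/(-2 + V))/8 = K/(4*(-2 + V)))
D(x) = 0 (D(x) = ((¼)*0/(-2 + x))*√x = 0*√x = 0)
-29025/15531 + D(k(t(-3 - 1*3), 8))/5619 = -29025/15531 + 0/5619 = -29025*1/15531 + 0*(1/5619) = -9675/5177 + 0 = -9675/5177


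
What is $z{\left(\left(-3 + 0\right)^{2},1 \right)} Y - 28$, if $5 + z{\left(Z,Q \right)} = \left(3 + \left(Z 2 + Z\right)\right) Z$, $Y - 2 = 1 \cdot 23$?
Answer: $6597$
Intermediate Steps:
$Y = 25$ ($Y = 2 + 1 \cdot 23 = 2 + 23 = 25$)
$z{\left(Z,Q \right)} = -5 + Z \left(3 + 3 Z\right)$ ($z{\left(Z,Q \right)} = -5 + \left(3 + \left(Z 2 + Z\right)\right) Z = -5 + \left(3 + \left(2 Z + Z\right)\right) Z = -5 + \left(3 + 3 Z\right) Z = -5 + Z \left(3 + 3 Z\right)$)
$z{\left(\left(-3 + 0\right)^{2},1 \right)} Y - 28 = \left(-5 + 3 \left(-3 + 0\right)^{2} + 3 \left(\left(-3 + 0\right)^{2}\right)^{2}\right) 25 - 28 = \left(-5 + 3 \left(-3\right)^{2} + 3 \left(\left(-3\right)^{2}\right)^{2}\right) 25 - 28 = \left(-5 + 3 \cdot 9 + 3 \cdot 9^{2}\right) 25 - 28 = \left(-5 + 27 + 3 \cdot 81\right) 25 - 28 = \left(-5 + 27 + 243\right) 25 - 28 = 265 \cdot 25 - 28 = 6625 - 28 = 6597$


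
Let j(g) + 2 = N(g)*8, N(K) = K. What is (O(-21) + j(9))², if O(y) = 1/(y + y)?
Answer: 8637721/1764 ≈ 4896.7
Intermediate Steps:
O(y) = 1/(2*y)
j(g) = -2 + 8*g (j(g) = -2 + g*8 = -2 + 8*g)
(O(-21) + j(9))² = ((½)/(-21) + (-2 + 8*9))² = ((½)*(-1/21) + (-2 + 72))² = (-1/42 + 70)² = (2939/42)² = 8637721/1764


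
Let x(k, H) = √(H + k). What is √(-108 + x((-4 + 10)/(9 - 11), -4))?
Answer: √(-108 + I*√7) ≈ 0.1273 + 10.393*I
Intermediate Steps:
√(-108 + x((-4 + 10)/(9 - 11), -4)) = √(-108 + √(-4 + (-4 + 10)/(9 - 11))) = √(-108 + √(-4 + 6/(-2))) = √(-108 + √(-4 + 6*(-½))) = √(-108 + √(-4 - 3)) = √(-108 + √(-7)) = √(-108 + I*√7)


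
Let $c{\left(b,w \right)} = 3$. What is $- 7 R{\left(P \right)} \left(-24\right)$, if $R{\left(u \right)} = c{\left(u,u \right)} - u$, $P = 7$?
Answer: $-672$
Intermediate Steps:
$R{\left(u \right)} = 3 - u$
$- 7 R{\left(P \right)} \left(-24\right) = - 7 \left(3 - 7\right) \left(-24\right) = \left(-7\right) \left(-4\right) \left(-24\right) = 28 \left(-24\right) = -672$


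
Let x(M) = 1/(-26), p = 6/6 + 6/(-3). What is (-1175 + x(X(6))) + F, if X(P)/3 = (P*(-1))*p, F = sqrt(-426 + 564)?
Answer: -30551/26 + sqrt(138) ≈ -1163.3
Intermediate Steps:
p = -1 (p = 6*(1/6) + 6*(-1/3) = 1 - 2 = -1)
F = sqrt(138) ≈ 11.747
X(P) = 3*P (X(P) = 3*((P*(-1))*(-1)) = 3*(-P*(-1)) = 3*P)
x(M) = -1/26
(-1175 + x(X(6))) + F = (-1175 - 1/26) + sqrt(138) = -30551/26 + sqrt(138)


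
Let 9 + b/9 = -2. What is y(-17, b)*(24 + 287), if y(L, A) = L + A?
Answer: -36076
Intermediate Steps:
b = -99 (b = -81 + 9*(-2) = -81 - 18 = -99)
y(L, A) = A + L
y(-17, b)*(24 + 287) = (-99 - 17)*(24 + 287) = -116*311 = -36076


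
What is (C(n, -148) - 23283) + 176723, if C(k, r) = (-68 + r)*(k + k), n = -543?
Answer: 388016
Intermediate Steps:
C(k, r) = 2*k*(-68 + r) (C(k, r) = (-68 + r)*(2*k) = 2*k*(-68 + r))
(C(n, -148) - 23283) + 176723 = (2*(-543)*(-68 - 148) - 23283) + 176723 = (2*(-543)*(-216) - 23283) + 176723 = (234576 - 23283) + 176723 = 211293 + 176723 = 388016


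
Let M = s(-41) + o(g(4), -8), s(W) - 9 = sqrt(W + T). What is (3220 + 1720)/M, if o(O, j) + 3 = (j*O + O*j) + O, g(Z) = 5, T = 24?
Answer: -170430/2389 - 2470*I*sqrt(17)/2389 ≈ -71.339 - 4.2629*I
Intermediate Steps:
o(O, j) = -3 + O + 2*O*j (o(O, j) = -3 + ((j*O + O*j) + O) = -3 + ((O*j + O*j) + O) = -3 + (2*O*j + O) = -3 + (O + 2*O*j) = -3 + O + 2*O*j)
s(W) = 9 + sqrt(24 + W) (s(W) = 9 + sqrt(W + 24) = 9 + sqrt(24 + W))
M = -69 + I*sqrt(17) (M = (9 + sqrt(24 - 41)) + (-3 + 5 + 2*5*(-8)) = (9 + sqrt(-17)) + (-3 + 5 - 80) = (9 + I*sqrt(17)) - 78 = -69 + I*sqrt(17) ≈ -69.0 + 4.1231*I)
(3220 + 1720)/M = (3220 + 1720)/(-69 + I*sqrt(17)) = 4940/(-69 + I*sqrt(17))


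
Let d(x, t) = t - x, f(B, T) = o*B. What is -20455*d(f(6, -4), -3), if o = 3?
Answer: 429555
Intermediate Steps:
f(B, T) = 3*B
-20455*d(f(6, -4), -3) = -20455*(-3 - 3*6) = -20455*(-3 - 1*18) = -20455*(-3 - 18) = -20455*(-21) = 429555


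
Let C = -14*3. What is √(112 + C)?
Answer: √70 ≈ 8.3666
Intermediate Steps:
C = -42
√(112 + C) = √(112 - 42) = √70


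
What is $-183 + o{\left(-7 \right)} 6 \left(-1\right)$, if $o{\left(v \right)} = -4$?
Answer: $-159$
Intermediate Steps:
$-183 + o{\left(-7 \right)} 6 \left(-1\right) = -183 - 4 \cdot 6 \left(-1\right) = -183 - -24 = -183 + 24 = -159$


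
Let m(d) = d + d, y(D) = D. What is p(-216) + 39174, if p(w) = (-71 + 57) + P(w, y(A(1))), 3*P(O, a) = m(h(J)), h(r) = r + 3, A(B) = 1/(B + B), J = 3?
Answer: 39164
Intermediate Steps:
A(B) = 1/(2*B)
h(r) = 3 + r
m(d) = 2*d
P(O, a) = 4 (P(O, a) = (2*(3 + 3))/3 = (2*6)/3 = (1/3)*12 = 4)
p(w) = -10 (p(w) = (-71 + 57) + 4 = -14 + 4 = -10)
p(-216) + 39174 = -10 + 39174 = 39164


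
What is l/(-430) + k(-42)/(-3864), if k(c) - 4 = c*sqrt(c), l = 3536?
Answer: -1708103/207690 + I*sqrt(42)/92 ≈ -8.2243 + 0.070443*I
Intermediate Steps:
k(c) = 4 + c**(3/2) (k(c) = 4 + c*sqrt(c) = 4 + c**(3/2))
l/(-430) + k(-42)/(-3864) = 3536/(-430) + (4 + (-42)**(3/2))/(-3864) = 3536*(-1/430) + (4 - 42*I*sqrt(42))*(-1/3864) = -1768/215 + (-1/966 + I*sqrt(42)/92) = -1708103/207690 + I*sqrt(42)/92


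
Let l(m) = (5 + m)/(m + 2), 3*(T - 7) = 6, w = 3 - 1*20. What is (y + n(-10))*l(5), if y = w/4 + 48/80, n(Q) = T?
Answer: 107/14 ≈ 7.6429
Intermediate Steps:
w = -17 (w = 3 - 20 = -17)
T = 9 (T = 7 + (1/3)*6 = 7 + 2 = 9)
n(Q) = 9
l(m) = (5 + m)/(2 + m)
y = -73/20 (y = -17/4 + 48/80 = -17*1/4 + 48*(1/80) = -17/4 + 3/5 = -73/20 ≈ -3.6500)
(y + n(-10))*l(5) = (-73/20 + 9)*((5 + 5)/(2 + 5)) = 107*(10/7)/20 = 107*((1/7)*10)/20 = (107/20)*(10/7) = 107/14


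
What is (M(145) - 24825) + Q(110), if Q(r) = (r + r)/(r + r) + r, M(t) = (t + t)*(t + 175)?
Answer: 68086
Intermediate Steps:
M(t) = 2*t*(175 + t) (M(t) = (2*t)*(175 + t) = 2*t*(175 + t))
Q(r) = 1 + r (Q(r) = (2*r)/((2*r)) + r = (2*r)*(1/(2*r)) + r = 1 + r)
(M(145) - 24825) + Q(110) = (2*145*(175 + 145) - 24825) + (1 + 110) = (2*145*320 - 24825) + 111 = (92800 - 24825) + 111 = 67975 + 111 = 68086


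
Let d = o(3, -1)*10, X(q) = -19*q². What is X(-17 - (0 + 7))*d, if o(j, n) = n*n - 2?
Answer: 109440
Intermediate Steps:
o(j, n) = -2 + n² (o(j, n) = n² - 2 = -2 + n²)
d = -10 (d = (-2 + (-1)²)*10 = (-2 + 1)*10 = -1*10 = -10)
X(-17 - (0 + 7))*d = -19*(-17 - (0 + 7))²*(-10) = -19*(-17 - 1*7)²*(-10) = -19*(-17 - 7)²*(-10) = -19*(-24)²*(-10) = -19*576*(-10) = -10944*(-10) = 109440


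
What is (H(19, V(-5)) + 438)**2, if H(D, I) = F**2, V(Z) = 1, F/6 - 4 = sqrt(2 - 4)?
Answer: 721476 + 542592*I*sqrt(2) ≈ 7.2148e+5 + 7.6734e+5*I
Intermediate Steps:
F = 24 + 6*I*sqrt(2) (F = 24 + 6*sqrt(2 - 4) = 24 + 6*sqrt(-2) = 24 + 6*(I*sqrt(2)) = 24 + 6*I*sqrt(2) ≈ 24.0 + 8.4853*I)
H(D, I) = (24 + 6*I*sqrt(2))**2
(H(19, V(-5)) + 438)**2 = ((504 + 288*I*sqrt(2)) + 438)**2 = (942 + 288*I*sqrt(2))**2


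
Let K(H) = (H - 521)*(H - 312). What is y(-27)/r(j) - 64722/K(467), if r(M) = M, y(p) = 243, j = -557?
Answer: 5669374/777015 ≈ 7.2963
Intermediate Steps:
K(H) = (-521 + H)*(-312 + H)
y(-27)/r(j) - 64722/K(467) = 243/(-557) - 64722/(162552 + 467² - 833*467) = 243*(-1/557) - 64722/(162552 + 218089 - 389011) = -243/557 - 64722/(-8370) = -243/557 - 64722*(-1/8370) = -243/557 + 10787/1395 = 5669374/777015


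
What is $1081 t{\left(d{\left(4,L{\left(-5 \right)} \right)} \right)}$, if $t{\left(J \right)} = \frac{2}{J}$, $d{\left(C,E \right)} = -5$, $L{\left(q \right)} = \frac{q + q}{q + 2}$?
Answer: $- \frac{2162}{5} \approx -432.4$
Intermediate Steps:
$L{\left(q \right)} = \frac{2 q}{2 + q}$
$1081 t{\left(d{\left(4,L{\left(-5 \right)} \right)} \right)} = 1081 \frac{2}{-5} = 1081 \cdot 2 \left(- \frac{1}{5}\right) = 1081 \left(- \frac{2}{5}\right) = - \frac{2162}{5}$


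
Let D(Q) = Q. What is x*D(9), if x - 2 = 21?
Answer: 207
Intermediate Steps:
x = 23 (x = 2 + 21 = 23)
x*D(9) = 23*9 = 207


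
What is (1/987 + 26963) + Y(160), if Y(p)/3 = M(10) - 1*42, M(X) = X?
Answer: 26517730/987 ≈ 26867.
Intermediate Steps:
Y(p) = -96 (Y(p) = 3*(10 - 1*42) = 3*(10 - 42) = 3*(-32) = -96)
(1/987 + 26963) + Y(160) = (1/987 + 26963) - 96 = 26612482/987 - 96 = 26517730/987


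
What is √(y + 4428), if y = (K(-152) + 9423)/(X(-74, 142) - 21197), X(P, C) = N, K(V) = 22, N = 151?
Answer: √1961113486178/21046 ≈ 66.540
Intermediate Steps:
X(P, C) = 151
y = -9445/21046 (y = (22 + 9423)/(151 - 21197) = 9445/(-21046) = 9445*(-1/21046) = -9445/21046 ≈ -0.44878)
√(y + 4428) = √(-9445/21046 + 4428) = √(93182243/21046) = √1961113486178/21046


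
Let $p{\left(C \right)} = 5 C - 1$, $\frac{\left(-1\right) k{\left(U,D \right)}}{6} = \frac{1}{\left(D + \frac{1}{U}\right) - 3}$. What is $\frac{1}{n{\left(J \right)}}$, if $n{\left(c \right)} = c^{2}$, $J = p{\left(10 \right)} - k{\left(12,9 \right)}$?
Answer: $\frac{5329}{13315201} \approx 0.00040022$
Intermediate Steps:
$k{\left(U,D \right)} = - \frac{6}{-3 + D + \frac{1}{U}}$ ($k{\left(U,D \right)} = - \frac{6}{\left(D + \frac{1}{U}\right) - 3} = - \frac{6}{-3 + D + \frac{1}{U}}$)
$p{\left(C \right)} = -1 + 5 C$
$J = \frac{3649}{73}$ ($J = \left(-1 + 5 \cdot 10\right) - \left(-6\right) 12 \frac{1}{1 - 36 + 9 \cdot 12} = \left(-1 + 50\right) - \left(-6\right) 12 \frac{1}{1 - 36 + 108} = 49 - \left(-6\right) 12 \cdot \frac{1}{73} = 49 - - \frac{72}{73} = 49 + \frac{72}{73} = \frac{3649}{73} \approx 49.986$)
$\frac{1}{n{\left(J \right)}} = \frac{1}{\left(\frac{3649}{73}\right)^{2}} = \frac{1}{\frac{13315201}{5329}} = \frac{5329}{13315201}$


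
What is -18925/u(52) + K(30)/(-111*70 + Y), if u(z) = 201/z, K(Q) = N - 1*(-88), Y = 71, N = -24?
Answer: -7576598764/1547499 ≈ -4896.0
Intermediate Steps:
K(Q) = 64 (K(Q) = -24 - 1*(-88) = -24 + 88 = 64)
-18925/u(52) + K(30)/(-111*70 + Y) = -18925/(201/52) + 64/(-111*70 + 71) = -18925/(201*(1/52)) + 64/(-7770 + 71) = -18925/201/52 + 64/(-7699) = -18925*52/201 + 64*(-1/7699) = -984100/201 - 64/7699 = -7576598764/1547499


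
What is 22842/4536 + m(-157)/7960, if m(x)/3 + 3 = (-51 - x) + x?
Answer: 34932/6965 ≈ 5.0154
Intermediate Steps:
m(x) = -162 (m(x) = -9 + 3*((-51 - x) + x) = -9 + 3*(-51) = -9 - 153 = -162)
22842/4536 + m(-157)/7960 = 22842/4536 - 162/7960 = 22842*(1/4536) - 162*1/7960 = 141/28 - 81/3980 = 34932/6965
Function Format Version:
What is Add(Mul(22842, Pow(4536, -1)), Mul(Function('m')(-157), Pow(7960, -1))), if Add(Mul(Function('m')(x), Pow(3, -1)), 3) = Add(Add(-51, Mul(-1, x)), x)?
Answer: Rational(34932, 6965) ≈ 5.0154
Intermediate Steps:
Function('m')(x) = -162 (Function('m')(x) = Add(-9, Mul(3, Add(Add(-51, Mul(-1, x)), x))) = Add(-9, Mul(3, -51)) = Add(-9, -153) = -162)
Add(Mul(22842, Pow(4536, -1)), Mul(Function('m')(-157), Pow(7960, -1))) = Add(Mul(22842, Pow(4536, -1)), Mul(-162, Pow(7960, -1))) = Add(Mul(22842, Rational(1, 4536)), Mul(-162, Rational(1, 7960))) = Add(Rational(141, 28), Rational(-81, 3980)) = Rational(34932, 6965)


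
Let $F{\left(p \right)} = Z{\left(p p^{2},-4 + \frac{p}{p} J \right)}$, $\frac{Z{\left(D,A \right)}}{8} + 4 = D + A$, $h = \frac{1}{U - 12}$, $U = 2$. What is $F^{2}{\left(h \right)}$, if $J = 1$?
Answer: $\frac{49014001}{15625} \approx 3136.9$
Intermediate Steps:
$h = - \frac{1}{10}$ ($h = \frac{1}{2 - 12} = \frac{1}{-10} = - \frac{1}{10} \approx -0.1$)
$Z{\left(D,A \right)} = -32 + 8 A + 8 D$ ($Z{\left(D,A \right)} = -32 + 8 \left(D + A\right) = -32 + 8 \left(A + D\right) = -32 + \left(8 A + 8 D\right) = -32 + 8 A + 8 D$)
$F{\left(p \right)} = -56 + 8 p^{3}$ ($F{\left(p \right)} = -32 + 8 \left(-4 + \frac{p}{p} 1\right) + 8 p p^{2} = -32 + 8 \left(-4 + 1 \cdot 1\right) + 8 p^{3} = -32 + 8 \left(-4 + 1\right) + 8 p^{3} = -32 + 8 \left(-3\right) + 8 p^{3} = -32 - 24 + 8 p^{3} = -56 + 8 p^{3}$)
$F^{2}{\left(h \right)} = \left(-56 + 8 \left(- \frac{1}{10}\right)^{3}\right)^{2} = \left(-56 + 8 \left(- \frac{1}{1000}\right)\right)^{2} = \left(-56 - \frac{1}{125}\right)^{2} = \left(- \frac{7001}{125}\right)^{2} = \frac{49014001}{15625}$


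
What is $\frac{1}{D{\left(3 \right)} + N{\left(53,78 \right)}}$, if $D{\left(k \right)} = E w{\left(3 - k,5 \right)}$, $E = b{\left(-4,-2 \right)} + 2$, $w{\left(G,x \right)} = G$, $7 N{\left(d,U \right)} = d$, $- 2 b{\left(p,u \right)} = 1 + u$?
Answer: $\frac{7}{53} \approx 0.13208$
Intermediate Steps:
$b{\left(p,u \right)} = - \frac{1}{2} - \frac{u}{2}$ ($b{\left(p,u \right)} = - \frac{1 + u}{2} = - \frac{1}{2} - \frac{u}{2}$)
$N{\left(d,U \right)} = \frac{d}{7}$
$E = \frac{5}{2}$ ($E = \left(- \frac{1}{2} - -1\right) + 2 = \left(- \frac{1}{2} + 1\right) + 2 = \frac{1}{2} + 2 = \frac{5}{2} \approx 2.5$)
$D{\left(k \right)} = \frac{15}{2} - \frac{5 k}{2}$ ($D{\left(k \right)} = \frac{5 \left(3 - k\right)}{2} = \frac{15}{2} - \frac{5 k}{2}$)
$\frac{1}{D{\left(3 \right)} + N{\left(53,78 \right)}} = \frac{1}{\left(\frac{15}{2} - \frac{15}{2}\right) + \frac{1}{7} \cdot 53} = \frac{1}{\left(\frac{15}{2} - \frac{15}{2}\right) + \frac{53}{7}} = \frac{1}{0 + \frac{53}{7}} = \frac{1}{\frac{53}{7}} = \frac{7}{53}$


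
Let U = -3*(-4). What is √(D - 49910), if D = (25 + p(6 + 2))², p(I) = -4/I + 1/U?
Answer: I*√7100015/12 ≈ 222.05*I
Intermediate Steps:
U = 12
p(I) = 1/12 - 4/I (p(I) = -4/I + 1/12 = 1/12 - 4/I)
D = 87025/144 (D = (25 + (-48 + (6 + 2))/(12*(6 + 2)))² = (25 + (1/12)*(-48 + 8)/8)² = (25 + (1/12)*(⅛)*(-40))² = (25 - 5/12)² = (295/12)² = 87025/144 ≈ 604.34)
√(D - 49910) = √(87025/144 - 49910) = √(-7100015/144) = I*√7100015/12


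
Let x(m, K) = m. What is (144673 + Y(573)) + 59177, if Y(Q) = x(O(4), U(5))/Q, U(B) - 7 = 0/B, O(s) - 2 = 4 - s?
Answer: 116806052/573 ≈ 2.0385e+5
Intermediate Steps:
O(s) = 6 - s (O(s) = 2 + (4 - s) = 6 - s)
U(B) = 7 (U(B) = 7 + 0/B = 7 + 0 = 7)
Y(Q) = 2/Q (Y(Q) = (6 - 1*4)/Q = (6 - 4)/Q = 2/Q)
(144673 + Y(573)) + 59177 = (144673 + 2/573) + 59177 = 82897631/573 + 59177 = 116806052/573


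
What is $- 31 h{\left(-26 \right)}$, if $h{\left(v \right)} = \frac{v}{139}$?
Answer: $\frac{806}{139} \approx 5.7986$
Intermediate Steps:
$h{\left(v \right)} = \frac{v}{139}$ ($h{\left(v \right)} = v \frac{1}{139} = \frac{v}{139}$)
$- 31 h{\left(-26 \right)} = - 31 \cdot \frac{1}{139} \left(-26\right) = \left(-31\right) \left(- \frac{26}{139}\right) = \frac{806}{139}$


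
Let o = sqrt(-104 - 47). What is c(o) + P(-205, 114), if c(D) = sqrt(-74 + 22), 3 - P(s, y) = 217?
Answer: -214 + 2*I*sqrt(13) ≈ -214.0 + 7.2111*I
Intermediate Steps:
P(s, y) = -214 (P(s, y) = 3 - 1*217 = 3 - 217 = -214)
o = I*sqrt(151) (o = sqrt(-151) = I*sqrt(151) ≈ 12.288*I)
c(D) = 2*I*sqrt(13) (c(D) = sqrt(-52) = 2*I*sqrt(13))
c(o) + P(-205, 114) = 2*I*sqrt(13) - 214 = -214 + 2*I*sqrt(13)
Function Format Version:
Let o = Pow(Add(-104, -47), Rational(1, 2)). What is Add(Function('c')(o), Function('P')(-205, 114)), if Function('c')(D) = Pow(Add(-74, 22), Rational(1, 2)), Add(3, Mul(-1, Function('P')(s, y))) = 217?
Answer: Add(-214, Mul(2, I, Pow(13, Rational(1, 2)))) ≈ Add(-214.00, Mul(7.2111, I))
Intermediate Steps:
Function('P')(s, y) = -214 (Function('P')(s, y) = Add(3, Mul(-1, 217)) = Add(3, -217) = -214)
o = Mul(I, Pow(151, Rational(1, 2))) (o = Pow(-151, Rational(1, 2)) = Mul(I, Pow(151, Rational(1, 2))) ≈ Mul(12.288, I))
Function('c')(D) = Mul(2, I, Pow(13, Rational(1, 2))) (Function('c')(D) = Pow(-52, Rational(1, 2)) = Mul(2, I, Pow(13, Rational(1, 2))))
Add(Function('c')(o), Function('P')(-205, 114)) = Add(Mul(2, I, Pow(13, Rational(1, 2))), -214) = Add(-214, Mul(2, I, Pow(13, Rational(1, 2))))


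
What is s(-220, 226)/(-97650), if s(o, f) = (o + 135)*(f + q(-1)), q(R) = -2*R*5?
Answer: 2006/9765 ≈ 0.20543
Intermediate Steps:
q(R) = -10*R
s(o, f) = (10 + f)*(135 + o) (s(o, f) = (o + 135)*(f - 10*(-1)) = (135 + o)*(f + 10) = (135 + o)*(10 + f) = (10 + f)*(135 + o))
s(-220, 226)/(-97650) = (1350 + 10*(-220) + 135*226 + 226*(-220))/(-97650) = (1350 - 2200 + 30510 - 49720)*(-1/97650) = -20060*(-1/97650) = 2006/9765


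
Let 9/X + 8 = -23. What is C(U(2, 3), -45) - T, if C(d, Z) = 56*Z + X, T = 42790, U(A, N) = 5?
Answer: -1404619/31 ≈ -45310.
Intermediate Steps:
X = -9/31 (X = 9/(-8 - 23) = 9/(-31) = 9*(-1/31) = -9/31 ≈ -0.29032)
C(d, Z) = -9/31 + 56*Z (C(d, Z) = 56*Z - 9/31 = -9/31 + 56*Z)
C(U(2, 3), -45) - T = (-9/31 + 56*(-45)) - 1*42790 = (-9/31 - 2520) - 42790 = -78129/31 - 42790 = -1404619/31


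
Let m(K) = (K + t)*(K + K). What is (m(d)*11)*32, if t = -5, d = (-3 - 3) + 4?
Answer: 9856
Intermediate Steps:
d = -2 (d = -6 + 4 = -2)
m(K) = 2*K*(-5 + K) (m(K) = (K - 5)*(K + K) = (-5 + K)*(2*K) = 2*K*(-5 + K))
(m(d)*11)*32 = ((2*(-2)*(-5 - 2))*11)*32 = ((2*(-2)*(-7))*11)*32 = (28*11)*32 = 308*32 = 9856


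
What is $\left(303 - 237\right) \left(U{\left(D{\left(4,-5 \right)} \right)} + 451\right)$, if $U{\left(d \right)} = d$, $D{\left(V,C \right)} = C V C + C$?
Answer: $36036$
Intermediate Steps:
$D{\left(V,C \right)} = C + V C^{2}$ ($D{\left(V,C \right)} = V C^{2} + C = C + V C^{2}$)
$\left(303 - 237\right) \left(U{\left(D{\left(4,-5 \right)} \right)} + 451\right) = \left(303 - 237\right) \left(- 5 \left(1 - 20\right) + 451\right) = 66 \left(- 5 \left(1 - 20\right) + 451\right) = 66 \left(\left(-5\right) \left(-19\right) + 451\right) = 66 \left(95 + 451\right) = 66 \cdot 546 = 36036$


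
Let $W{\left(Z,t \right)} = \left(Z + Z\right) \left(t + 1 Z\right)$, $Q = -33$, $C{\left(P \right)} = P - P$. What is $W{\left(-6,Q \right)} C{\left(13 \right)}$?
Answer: $0$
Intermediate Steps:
$C{\left(P \right)} = 0$
$W{\left(Z,t \right)} = 2 Z \left(Z + t\right)$ ($W{\left(Z,t \right)} = 2 Z \left(t + Z\right) = 2 Z \left(Z + t\right)$)
$W{\left(-6,Q \right)} C{\left(13 \right)} = 2 \left(-6\right) \left(-6 - 33\right) 0 = 2 \left(-6\right) \left(-39\right) 0 = 468 \cdot 0 = 0$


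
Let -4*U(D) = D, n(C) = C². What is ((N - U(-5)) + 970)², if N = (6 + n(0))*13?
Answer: 17530969/16 ≈ 1.0957e+6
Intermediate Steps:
U(D) = -D/4
N = 78 (N = (6 + 0²)*13 = (6 + 0)*13 = 6*13 = 78)
((N - U(-5)) + 970)² = ((78 - (-1)*(-5)/4) + 970)² = ((78 - 1*5/4) + 970)² = ((78 - 5/4) + 970)² = (307/4 + 970)² = (4187/4)² = 17530969/16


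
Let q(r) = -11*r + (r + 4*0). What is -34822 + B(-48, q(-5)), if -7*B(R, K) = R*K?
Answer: -241354/7 ≈ -34479.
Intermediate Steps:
q(r) = -10*r (q(r) = -11*r + (r + 0) = -11*r + r = -10*r)
B(R, K) = -K*R/7 (B(R, K) = -R*K/7 = -K*R/7)
-34822 + B(-48, q(-5)) = -34822 - 1/7*(-10*(-5))*(-48) = -34822 - 1/7*50*(-48) = -34822 + 2400/7 = -241354/7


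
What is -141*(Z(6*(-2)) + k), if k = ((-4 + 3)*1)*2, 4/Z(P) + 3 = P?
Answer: 1598/5 ≈ 319.60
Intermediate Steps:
Z(P) = 4/(-3 + P)
k = -2 (k = -1*1*2 = -1*2 = -2)
-141*(Z(6*(-2)) + k) = -141*(4/(-3 + 6*(-2)) - 2) = -141*(4/(-3 - 12) - 2) = -141*(4/(-15) - 2) = -141*(4*(-1/15) - 2) = -141*(-4/15 - 2) = -141*(-34/15) = 1598/5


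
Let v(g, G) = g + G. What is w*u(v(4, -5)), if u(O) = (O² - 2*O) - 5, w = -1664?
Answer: 3328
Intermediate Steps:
v(g, G) = G + g
u(O) = -5 + O² - 2*O
w*u(v(4, -5)) = -1664*(-5 + (-5 + 4)² - 2*(-5 + 4)) = -1664*(-5 + (-1)² - 2*(-1)) = -1664*(-5 + 1 + 2) = -1664*(-2) = 3328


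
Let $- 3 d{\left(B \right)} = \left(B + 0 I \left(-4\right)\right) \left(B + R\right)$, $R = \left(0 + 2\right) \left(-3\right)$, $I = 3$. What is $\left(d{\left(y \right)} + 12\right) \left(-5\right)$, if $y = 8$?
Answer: $- \frac{100}{3} \approx -33.333$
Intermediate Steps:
$R = -6$ ($R = 2 \left(-3\right) = -6$)
$d{\left(B \right)} = - \frac{B \left(-6 + B\right)}{3}$ ($d{\left(B \right)} = - \frac{\left(B + 0 \cdot 3 \left(-4\right)\right) \left(B - 6\right)}{3} = - \frac{\left(B + 0 \left(-4\right)\right) \left(-6 + B\right)}{3} = - \frac{\left(B + 0\right) \left(-6 + B\right)}{3} = - \frac{B \left(-6 + B\right)}{3}$)
$\left(d{\left(y \right)} + 12\right) \left(-5\right) = \left(\frac{1}{3} \cdot 8 \left(6 - 8\right) + 12\right) \left(-5\right) = \left(\frac{1}{3} \cdot 8 \left(-2\right) + 12\right) \left(-5\right) = \left(- \frac{16}{3} + 12\right) \left(-5\right) = \frac{20}{3} \left(-5\right) = - \frac{100}{3}$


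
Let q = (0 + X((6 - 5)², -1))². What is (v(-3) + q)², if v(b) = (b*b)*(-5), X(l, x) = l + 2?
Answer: 1296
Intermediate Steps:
X(l, x) = 2 + l
q = 9 (q = (0 + (2 + (6 - 5)²))² = (0 + (2 + 1²))² = (0 + (2 + 1))² = (0 + 3)² = 3² = 9)
v(b) = -5*b² (v(b) = b²*(-5) = -5*b²)
(v(-3) + q)² = (-5*(-3)² + 9)² = (-5*9 + 9)² = (-45 + 9)² = (-36)² = 1296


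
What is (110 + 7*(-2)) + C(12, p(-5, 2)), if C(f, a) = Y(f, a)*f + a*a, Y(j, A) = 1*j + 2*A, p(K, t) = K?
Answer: 145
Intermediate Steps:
Y(j, A) = j + 2*A
C(f, a) = a² + f*(f + 2*a) (C(f, a) = (f + 2*a)*f + a*a = f*(f + 2*a) + a² = a² + f*(f + 2*a))
(110 + 7*(-2)) + C(12, p(-5, 2)) = (110 + 7*(-2)) + ((-5)² + 12*(12 + 2*(-5))) = (110 - 14) + (25 + 12*(12 - 10)) = 96 + (25 + 12*2) = 96 + (25 + 24) = 96 + 49 = 145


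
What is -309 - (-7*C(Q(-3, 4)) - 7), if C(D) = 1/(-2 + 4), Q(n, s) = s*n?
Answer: -597/2 ≈ -298.50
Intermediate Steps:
Q(n, s) = n*s
C(D) = ½ (C(D) = 1/2 = ½)
-309 - (-7*C(Q(-3, 4)) - 7) = -309 - (-7*½ - 7) = -309 - (-7/2 - 7) = -309 - 1*(-21/2) = -309 + 21/2 = -597/2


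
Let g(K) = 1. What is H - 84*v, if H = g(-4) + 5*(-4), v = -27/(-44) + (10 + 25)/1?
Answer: -33116/11 ≈ -3010.5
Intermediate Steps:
v = 1567/44 (v = -27*(-1/44) + 35*1 = 27/44 + 35 = 1567/44 ≈ 35.614)
H = -19 (H = 1 + 5*(-4) = 1 - 20 = -19)
H - 84*v = -19 - 84*1567/44 = -19 - 32907/11 = -33116/11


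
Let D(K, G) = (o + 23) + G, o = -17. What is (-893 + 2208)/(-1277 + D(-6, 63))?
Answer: -1315/1208 ≈ -1.0886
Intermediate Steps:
D(K, G) = 6 + G (D(K, G) = (-17 + 23) + G = 6 + G)
(-893 + 2208)/(-1277 + D(-6, 63)) = (-893 + 2208)/(-1277 + (6 + 63)) = 1315/(-1277 + 69) = 1315/(-1208) = 1315*(-1/1208) = -1315/1208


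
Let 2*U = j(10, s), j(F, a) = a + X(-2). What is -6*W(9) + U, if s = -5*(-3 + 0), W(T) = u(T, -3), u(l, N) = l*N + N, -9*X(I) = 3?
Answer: 562/3 ≈ 187.33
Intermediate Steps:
X(I) = -⅓ (X(I) = -⅑*3 = -⅓)
u(l, N) = N + N*l (u(l, N) = N*l + N = N + N*l)
W(T) = -3 - 3*T (W(T) = -3*(1 + T) = -3 - 3*T)
s = 15 (s = -5*(-3) = 15)
j(F, a) = -⅓ + a (j(F, a) = a - ⅓ = -⅓ + a)
U = 22/3 (U = (-⅓ + 15)/2 = (½)*(44/3) = 22/3 ≈ 7.3333)
-6*W(9) + U = -6*(-3 - 3*9) + 22/3 = -6*(-3 - 27) + 22/3 = -6*(-30) + 22/3 = 180 + 22/3 = 562/3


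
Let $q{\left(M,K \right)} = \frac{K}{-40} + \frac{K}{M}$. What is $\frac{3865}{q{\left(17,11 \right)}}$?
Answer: $\frac{2628200}{253} \approx 10388.0$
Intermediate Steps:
$q{\left(M,K \right)} = - \frac{K}{40} + \frac{K}{M}$ ($q{\left(M,K \right)} = K \left(- \frac{1}{40}\right) + \frac{K}{M} = - \frac{K}{40} + \frac{K}{M}$)
$\frac{3865}{q{\left(17,11 \right)}} = \frac{3865}{\left(- \frac{1}{40}\right) 11 + \frac{11}{17}} = \frac{3865}{- \frac{11}{40} + 11 \cdot \frac{1}{17}} = \frac{3865}{- \frac{11}{40} + \frac{11}{17}} = \frac{3865}{\frac{253}{680}} = 3865 \cdot \frac{680}{253} = \frac{2628200}{253}$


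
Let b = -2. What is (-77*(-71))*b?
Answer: -10934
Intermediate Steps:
(-77*(-71))*b = -77*(-71)*(-2) = 5467*(-2) = -10934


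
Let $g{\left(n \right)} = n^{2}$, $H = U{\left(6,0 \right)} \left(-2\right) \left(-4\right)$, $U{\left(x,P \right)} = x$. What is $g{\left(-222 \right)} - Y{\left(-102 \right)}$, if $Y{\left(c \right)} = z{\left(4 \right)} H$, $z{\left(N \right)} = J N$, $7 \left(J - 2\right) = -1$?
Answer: $\frac{342492}{7} \approx 48927.0$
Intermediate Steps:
$J = \frac{13}{7}$ ($J = 2 + \frac{1}{7} \left(-1\right) = 2 - \frac{1}{7} = \frac{13}{7} \approx 1.8571$)
$H = 48$ ($H = 6 \left(-2\right) \left(-4\right) = \left(-12\right) \left(-4\right) = 48$)
$z{\left(N \right)} = \frac{13 N}{7}$
$Y{\left(c \right)} = \frac{2496}{7}$ ($Y{\left(c \right)} = \frac{13}{7} \cdot 4 \cdot 48 = \frac{52}{7} \cdot 48 = \frac{2496}{7}$)
$g{\left(-222 \right)} - Y{\left(-102 \right)} = \left(-222\right)^{2} - \frac{2496}{7} = 49284 - \frac{2496}{7} = \frac{342492}{7}$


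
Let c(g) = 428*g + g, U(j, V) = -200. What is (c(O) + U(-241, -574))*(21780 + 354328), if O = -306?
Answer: -49448423192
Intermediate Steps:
c(g) = 429*g
(c(O) + U(-241, -574))*(21780 + 354328) = (429*(-306) - 200)*(21780 + 354328) = (-131274 - 200)*376108 = -131474*376108 = -49448423192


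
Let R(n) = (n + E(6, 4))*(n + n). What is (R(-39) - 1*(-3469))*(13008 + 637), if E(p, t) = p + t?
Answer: 78199495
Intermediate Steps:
R(n) = 2*n*(10 + n) (R(n) = (n + (6 + 4))*(n + n) = (n + 10)*(2*n) = (10 + n)*(2*n) = 2*n*(10 + n))
(R(-39) - 1*(-3469))*(13008 + 637) = (2*(-39)*(10 - 39) - 1*(-3469))*(13008 + 637) = (2*(-39)*(-29) + 3469)*13645 = (2262 + 3469)*13645 = 5731*13645 = 78199495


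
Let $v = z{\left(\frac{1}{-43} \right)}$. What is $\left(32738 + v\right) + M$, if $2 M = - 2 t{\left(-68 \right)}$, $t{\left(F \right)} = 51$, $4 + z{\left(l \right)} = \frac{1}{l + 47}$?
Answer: $\frac{66019703}{2020} \approx 32683.0$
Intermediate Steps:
$z{\left(l \right)} = -4 + \frac{1}{47 + l}$ ($z{\left(l \right)} = -4 + \frac{1}{l + 47} = -4 + \frac{1}{47 + l}$)
$v = - \frac{8037}{2020}$ ($v = \frac{-187 - \frac{4}{-43}}{47 + \frac{1}{-43}} = \frac{-187 - - \frac{4}{43}}{47 - \frac{1}{43}} = \frac{-187 + \frac{4}{43}}{\frac{2020}{43}} = \frac{43}{2020} \left(- \frac{8037}{43}\right) = - \frac{8037}{2020} \approx -3.9787$)
$M = -51$ ($M = \frac{\left(-2\right) 51}{2} = \frac{1}{2} \left(-102\right) = -51$)
$\left(32738 + v\right) + M = \left(32738 - \frac{8037}{2020}\right) - 51 = \frac{66122723}{2020} - 51 = \frac{66019703}{2020}$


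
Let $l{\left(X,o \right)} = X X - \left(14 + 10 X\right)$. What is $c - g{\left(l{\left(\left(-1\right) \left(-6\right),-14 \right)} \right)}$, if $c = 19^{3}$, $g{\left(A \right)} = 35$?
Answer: $6824$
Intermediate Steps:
$l{\left(X,o \right)} = -14 + X^{2} - 10 X$ ($l{\left(X,o \right)} = X^{2} - \left(14 + 10 X\right) = -14 + X^{2} - 10 X$)
$c = 6859$
$c - g{\left(l{\left(\left(-1\right) \left(-6\right),-14 \right)} \right)} = 6859 - 35 = 6824$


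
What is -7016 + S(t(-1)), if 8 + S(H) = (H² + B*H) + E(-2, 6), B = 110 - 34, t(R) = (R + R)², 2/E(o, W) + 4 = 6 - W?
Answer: -13409/2 ≈ -6704.5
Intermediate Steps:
E(o, W) = 2/(2 - W) (E(o, W) = 2/(-4 + (6 - W)) = 2/(2 - W))
t(R) = 4*R² (t(R) = (2*R)² = 4*R²)
B = 76
S(H) = -17/2 + H² + 76*H (S(H) = -8 + ((H² + 76*H) - 2/(-2 + 6)) = -8 + ((H² + 76*H) - 2/4) = -8 + ((H² + 76*H) - 2*¼) = -8 + ((H² + 76*H) - ½) = -8 + (-½ + H² + 76*H) = -17/2 + H² + 76*H)
-7016 + S(t(-1)) = -7016 + (-17/2 + (4*(-1)²)² + 76*(4*(-1)²)) = -7016 + (-17/2 + (4*1)² + 76*(4*1)) = -7016 + (-17/2 + 4² + 76*4) = -7016 + (-17/2 + 16 + 304) = -7016 + 623/2 = -13409/2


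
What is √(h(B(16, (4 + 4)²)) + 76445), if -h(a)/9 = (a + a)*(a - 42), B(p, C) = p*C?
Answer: I*√18023779 ≈ 4245.4*I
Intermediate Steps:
B(p, C) = C*p
h(a) = -18*a*(-42 + a) (h(a) = -9*(a + a)*(a - 42) = -9*2*a*(-42 + a) = -18*a*(-42 + a))
√(h(B(16, (4 + 4)²)) + 76445) = √(18*((4 + 4)²*16)*(42 - (4 + 4)²*16) + 76445) = √(18*(8²*16)*(42 - 8²*16) + 76445) = √(18*(64*16)*(42 - 64*16) + 76445) = √(18*1024*(42 - 1*1024) + 76445) = √(18*1024*(42 - 1024) + 76445) = √(18*1024*(-982) + 76445) = √(-18100224 + 76445) = √(-18023779) = I*√18023779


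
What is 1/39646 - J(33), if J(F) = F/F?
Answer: -39645/39646 ≈ -0.99998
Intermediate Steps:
J(F) = 1
1/39646 - J(33) = 1/39646 - 1*1 = 1/39646 - 1 = -39645/39646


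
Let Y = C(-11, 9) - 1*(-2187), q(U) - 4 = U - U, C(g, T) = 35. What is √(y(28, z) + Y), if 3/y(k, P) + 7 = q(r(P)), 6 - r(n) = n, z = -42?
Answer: √2221 ≈ 47.128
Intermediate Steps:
r(n) = 6 - n
q(U) = 4 (q(U) = 4 + (U - U) = 4 + 0 = 4)
Y = 2222 (Y = 35 - 1*(-2187) = 35 + 2187 = 2222)
y(k, P) = -1 (y(k, P) = 3/(-7 + 4) = 3/(-3) = 3*(-⅓) = -1)
√(y(28, z) + Y) = √(-1 + 2222) = √2221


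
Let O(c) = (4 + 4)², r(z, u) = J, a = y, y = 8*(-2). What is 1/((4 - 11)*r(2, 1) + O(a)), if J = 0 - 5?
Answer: 1/99 ≈ 0.010101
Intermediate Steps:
y = -16
J = -5
a = -16
r(z, u) = -5
O(c) = 64 (O(c) = 8² = 64)
1/((4 - 11)*r(2, 1) + O(a)) = 1/((4 - 11)*(-5) + 64) = 1/(-7*(-5) + 64) = 1/(35 + 64) = 1/99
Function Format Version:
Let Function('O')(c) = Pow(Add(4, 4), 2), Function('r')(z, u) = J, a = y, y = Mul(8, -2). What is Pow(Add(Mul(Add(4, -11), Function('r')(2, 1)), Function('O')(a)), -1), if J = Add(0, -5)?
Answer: Rational(1, 99) ≈ 0.010101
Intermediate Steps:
y = -16
J = -5
a = -16
Function('r')(z, u) = -5
Function('O')(c) = 64 (Function('O')(c) = Pow(8, 2) = 64)
Pow(Add(Mul(Add(4, -11), Function('r')(2, 1)), Function('O')(a)), -1) = Pow(Add(Mul(Add(4, -11), -5), 64), -1) = Pow(Add(Mul(-7, -5), 64), -1) = Pow(Add(35, 64), -1) = Pow(99, -1) = Rational(1, 99)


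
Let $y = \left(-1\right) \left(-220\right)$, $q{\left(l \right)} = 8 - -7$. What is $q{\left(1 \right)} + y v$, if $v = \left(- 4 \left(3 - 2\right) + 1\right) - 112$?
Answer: $-25285$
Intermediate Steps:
$q{\left(l \right)} = 15$ ($q{\left(l \right)} = 8 + 7 = 15$)
$y = 220$
$v = -115$ ($v = \left(\left(-4\right) 1 + 1\right) - 112 = \left(-4 + 1\right) - 112 = -3 - 112 = -115$)
$q{\left(1 \right)} + y v = 15 + 220 \left(-115\right) = 15 - 25300 = -25285$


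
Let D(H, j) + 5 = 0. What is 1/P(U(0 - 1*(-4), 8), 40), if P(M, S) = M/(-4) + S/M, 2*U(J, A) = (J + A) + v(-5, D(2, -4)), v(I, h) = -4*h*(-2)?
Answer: 14/9 ≈ 1.5556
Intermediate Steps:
D(H, j) = -5 (D(H, j) = -5 + 0 = -5)
v(I, h) = 8*h
U(J, A) = -20 + A/2 + J/2 (U(J, A) = ((J + A) + 8*(-5))/2 = ((A + J) - 40)/2 = (-40 + A + J)/2 = -20 + A/2 + J/2)
P(M, S) = -M/4 + S/M (P(M, S) = M*(-1/4) + S/M = -M/4 + S/M)
1/P(U(0 - 1*(-4), 8), 40) = 1/(-(-20 + (1/2)*8 + (0 - 1*(-4))/2)/4 + 40/(-20 + (1/2)*8 + (0 - 1*(-4))/2)) = 1/(-(-20 + 4 + (0 + 4)/2)/4 + 40/(-20 + 4 + (0 + 4)/2)) = 1/(-(-20 + 4 + (1/2)*4)/4 + 40/(-20 + 4 + (1/2)*4)) = 1/(-(-20 + 4 + 2)/4 + 40/(-20 + 4 + 2)) = 1/(-1/4*(-14) + 40/(-14)) = 1/(7/2 + 40*(-1/14)) = 1/(7/2 - 20/7) = 1/(9/14) = 14/9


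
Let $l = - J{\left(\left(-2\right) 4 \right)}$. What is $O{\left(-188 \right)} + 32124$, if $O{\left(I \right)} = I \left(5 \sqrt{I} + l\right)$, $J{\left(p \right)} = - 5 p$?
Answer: $39644 - 1880 i \sqrt{47} \approx 39644.0 - 12889.0 i$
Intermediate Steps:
$l = -40$ ($l = - \left(-5\right) \left(\left(-2\right) 4\right) = - \left(-5\right) \left(-8\right) = \left(-1\right) 40 = -40$)
$O{\left(I \right)} = I \left(-40 + 5 \sqrt{I}\right)$ ($O{\left(I \right)} = I \left(5 \sqrt{I} - 40\right) = I \left(-40 + 5 \sqrt{I}\right)$)
$O{\left(-188 \right)} + 32124 = \left(\left(-40\right) \left(-188\right) + 5 \left(-188\right)^{\frac{3}{2}}\right) + 32124 = \left(7520 + 5 \left(- 376 i \sqrt{47}\right)\right) + 32124 = \left(7520 - 1880 i \sqrt{47}\right) + 32124 = 39644 - 1880 i \sqrt{47}$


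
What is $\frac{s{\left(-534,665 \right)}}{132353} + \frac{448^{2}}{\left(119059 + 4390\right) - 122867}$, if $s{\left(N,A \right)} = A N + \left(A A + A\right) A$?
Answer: $\frac{98884409596}{38514723} \approx 2567.4$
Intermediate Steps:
$s{\left(N,A \right)} = A N + A \left(A + A^{2}\right)$ ($s{\left(N,A \right)} = A N + \left(A^{2} + A\right) A = A N + \left(A + A^{2}\right) A = A N + A \left(A + A^{2}\right)$)
$\frac{s{\left(-534,665 \right)}}{132353} + \frac{448^{2}}{\left(119059 + 4390\right) - 122867} = \frac{665 \left(665 - 534 + 665^{2}\right)}{132353} + \frac{448^{2}}{\left(119059 + 4390\right) - 122867} = 665 \left(665 - 534 + 442225\right) \frac{1}{132353} + \frac{200704}{123449 - 122867} = 665 \cdot 442356 \cdot \frac{1}{132353} + \frac{200704}{582} = 294166740 \cdot \frac{1}{132353} + 200704 \cdot \frac{1}{582} = \frac{294166740}{132353} + \frac{100352}{291} = \frac{98884409596}{38514723}$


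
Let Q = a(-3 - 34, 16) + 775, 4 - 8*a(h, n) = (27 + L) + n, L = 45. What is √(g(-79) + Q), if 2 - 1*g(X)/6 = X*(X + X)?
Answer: I*√296462/2 ≈ 272.24*I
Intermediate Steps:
a(h, n) = -17/2 - n/8 (a(h, n) = ½ - ((27 + 45) + n)/8 = ½ - (72 + n)/8 = ½ + (-9 - n/8) = -17/2 - n/8)
g(X) = 12 - 12*X² (g(X) = 12 - 6*X*(X + X) = 12 - 6*X*2*X = 12 - 12*X²)
Q = 1529/2 (Q = (-17/2 - ⅛*16) + 775 = (-17/2 - 2) + 775 = -21/2 + 775 = 1529/2 ≈ 764.50)
√(g(-79) + Q) = √((12 - 12*(-79)²) + 1529/2) = √((12 - 12*6241) + 1529/2) = √((12 - 74892) + 1529/2) = √(-74880 + 1529/2) = √(-148231/2) = I*√296462/2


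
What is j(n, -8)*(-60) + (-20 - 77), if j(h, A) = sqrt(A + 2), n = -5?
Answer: -97 - 60*I*sqrt(6) ≈ -97.0 - 146.97*I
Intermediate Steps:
j(h, A) = sqrt(2 + A)
j(n, -8)*(-60) + (-20 - 77) = sqrt(2 - 8)*(-60) + (-20 - 77) = sqrt(-6)*(-60) - 97 = (I*sqrt(6))*(-60) - 97 = -60*I*sqrt(6) - 97 = -97 - 60*I*sqrt(6)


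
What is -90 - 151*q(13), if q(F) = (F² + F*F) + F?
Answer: -53091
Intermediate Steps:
q(F) = F + 2*F² (q(F) = (F² + F²) + F = 2*F² + F = F + 2*F²)
-90 - 151*q(13) = -90 - 1963*(1 + 2*13) = -90 - 1963*(1 + 26) = -90 - 1963*27 = -90 - 151*351 = -90 - 53001 = -53091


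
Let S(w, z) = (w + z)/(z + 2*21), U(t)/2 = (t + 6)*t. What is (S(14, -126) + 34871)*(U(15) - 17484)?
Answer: -587738306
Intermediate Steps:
U(t) = 2*t*(6 + t) (U(t) = 2*((t + 6)*t) = 2*((6 + t)*t) = 2*(t*(6 + t)) = 2*t*(6 + t))
S(w, z) = (w + z)/(42 + z) (S(w, z) = (w + z)/(z + 42) = (w + z)/(42 + z))
(S(14, -126) + 34871)*(U(15) - 17484) = ((14 - 126)/(42 - 126) + 34871)*(2*15*(6 + 15) - 17484) = (-112/(-84) + 34871)*(2*15*21 - 17484) = (-1/84*(-112) + 34871)*(630 - 17484) = (4/3 + 34871)*(-16854) = (104617/3)*(-16854) = -587738306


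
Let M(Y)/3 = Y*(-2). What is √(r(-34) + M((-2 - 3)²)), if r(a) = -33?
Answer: I*√183 ≈ 13.528*I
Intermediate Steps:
M(Y) = -6*Y (M(Y) = 3*(Y*(-2)) = 3*(-2*Y) = -6*Y)
√(r(-34) + M((-2 - 3)²)) = √(-33 - 6*(-2 - 3)²) = √(-33 - 6*(-5)²) = √(-33 - 6*25) = √(-33 - 150) = √(-183) = I*√183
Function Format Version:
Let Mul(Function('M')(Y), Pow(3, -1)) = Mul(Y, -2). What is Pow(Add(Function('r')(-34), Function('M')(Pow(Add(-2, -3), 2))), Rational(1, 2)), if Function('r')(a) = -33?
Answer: Mul(I, Pow(183, Rational(1, 2))) ≈ Mul(13.528, I)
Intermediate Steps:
Function('M')(Y) = Mul(-6, Y) (Function('M')(Y) = Mul(3, Mul(Y, -2)) = Mul(3, Mul(-2, Y)) = Mul(-6, Y))
Pow(Add(Function('r')(-34), Function('M')(Pow(Add(-2, -3), 2))), Rational(1, 2)) = Pow(Add(-33, Mul(-6, Pow(Add(-2, -3), 2))), Rational(1, 2)) = Pow(Add(-33, Mul(-6, Pow(-5, 2))), Rational(1, 2)) = Pow(Add(-33, Mul(-6, 25)), Rational(1, 2)) = Pow(Add(-33, -150), Rational(1, 2)) = Pow(-183, Rational(1, 2)) = Mul(I, Pow(183, Rational(1, 2)))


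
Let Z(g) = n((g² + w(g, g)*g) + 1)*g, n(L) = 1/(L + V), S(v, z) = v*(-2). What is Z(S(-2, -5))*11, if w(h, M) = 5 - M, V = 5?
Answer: 22/13 ≈ 1.6923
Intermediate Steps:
S(v, z) = -2*v
n(L) = 1/(5 + L) (n(L) = 1/(L + 5) = 1/(5 + L))
Z(g) = g/(6 + g² + g*(5 - g)) (Z(g) = g/(5 + ((g² + (5 - g)*g) + 1)) = g/(5 + ((g² + g*(5 - g)) + 1)) = g/(5 + (1 + g² + g*(5 - g))) = g/(6 + g² + g*(5 - g)))
Z(S(-2, -5))*11 = ((-2*(-2))/(6 + 5*(-2*(-2))))*11 = (4/(6 + 5*4))*11 = (4/(6 + 20))*11 = (4/26)*11 = (4*(1/26))*11 = (2/13)*11 = 22/13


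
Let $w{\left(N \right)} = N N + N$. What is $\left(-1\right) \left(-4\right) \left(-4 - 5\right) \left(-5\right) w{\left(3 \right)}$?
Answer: $2160$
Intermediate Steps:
$w{\left(N \right)} = N + N^{2}$ ($w{\left(N \right)} = N^{2} + N = N + N^{2}$)
$\left(-1\right) \left(-4\right) \left(-4 - 5\right) \left(-5\right) w{\left(3 \right)} = \left(-1\right) \left(-4\right) \left(-4 - 5\right) \left(-5\right) 3 \left(1 + 3\right) = 4 \left(-9\right) \left(-5\right) 3 \cdot 4 = \left(-36\right) \left(-5\right) 12 = 180 \cdot 12 = 2160$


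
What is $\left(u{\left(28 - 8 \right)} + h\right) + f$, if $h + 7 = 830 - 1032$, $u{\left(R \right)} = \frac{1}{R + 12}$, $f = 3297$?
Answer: $\frac{98817}{32} \approx 3088.0$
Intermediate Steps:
$u{\left(R \right)} = \frac{1}{12 + R}$
$h = -209$ ($h = -7 + \left(830 - 1032\right) = -7 - 202 = -209$)
$\left(u{\left(28 - 8 \right)} + h\right) + f = \left(\frac{1}{12 + \left(28 - 8\right)} - 209\right) + 3297 = \left(\frac{1}{12 + 20} - 209\right) + 3297 = \left(\frac{1}{32} - 209\right) + 3297 = - \frac{6687}{32} + 3297 = \frac{98817}{32}$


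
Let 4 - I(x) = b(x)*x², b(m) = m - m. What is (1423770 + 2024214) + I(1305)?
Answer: 3447988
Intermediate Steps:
b(m) = 0
I(x) = 4 (I(x) = 4 - 0*x² = 4 - 1*0 = 4 + 0 = 4)
(1423770 + 2024214) + I(1305) = (1423770 + 2024214) + 4 = 3447984 + 4 = 3447988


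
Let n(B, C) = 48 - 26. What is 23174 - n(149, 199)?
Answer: 23152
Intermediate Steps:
n(B, C) = 22
23174 - n(149, 199) = 23174 - 1*22 = 23174 - 22 = 23152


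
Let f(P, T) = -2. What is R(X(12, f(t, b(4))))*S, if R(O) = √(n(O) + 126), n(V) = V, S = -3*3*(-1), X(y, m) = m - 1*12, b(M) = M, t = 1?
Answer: 36*√7 ≈ 95.247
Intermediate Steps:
X(y, m) = -12 + m (X(y, m) = m - 12 = -12 + m)
S = 9 (S = -9*(-1) = 9)
R(O) = √(126 + O) (R(O) = √(O + 126) = √(126 + O))
R(X(12, f(t, b(4))))*S = √(126 + (-12 - 2))*9 = √(126 - 14)*9 = √112*9 = (4*√7)*9 = 36*√7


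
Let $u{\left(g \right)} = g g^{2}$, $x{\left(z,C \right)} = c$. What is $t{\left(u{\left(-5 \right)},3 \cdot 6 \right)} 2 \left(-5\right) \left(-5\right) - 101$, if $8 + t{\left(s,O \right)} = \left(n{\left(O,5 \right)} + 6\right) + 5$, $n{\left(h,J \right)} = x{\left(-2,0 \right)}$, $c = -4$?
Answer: $-151$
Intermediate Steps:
$x{\left(z,C \right)} = -4$
$n{\left(h,J \right)} = -4$
$u{\left(g \right)} = g^{3}$
$t{\left(s,O \right)} = -1$ ($t{\left(s,O \right)} = -8 + \left(\left(-4 + 6\right) + 5\right) = -8 + \left(2 + 5\right) = -8 + 7 = -1$)
$t{\left(u{\left(-5 \right)},3 \cdot 6 \right)} 2 \left(-5\right) \left(-5\right) - 101 = - 2 \left(-5\right) \left(-5\right) - 101 = - \left(-10\right) \left(-5\right) - 101 = \left(-1\right) 50 - 101 = -50 - 101 = -151$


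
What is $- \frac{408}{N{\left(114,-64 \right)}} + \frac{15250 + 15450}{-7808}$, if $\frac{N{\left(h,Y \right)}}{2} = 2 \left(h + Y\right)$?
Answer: $- \frac{291427}{48800} \approx -5.9719$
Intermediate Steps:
$N{\left(h,Y \right)} = 4 Y + 4 h$ ($N{\left(h,Y \right)} = 2 \cdot 2 \left(h + Y\right) = 2 \cdot 2 \left(Y + h\right) = 2 \left(2 Y + 2 h\right) = 4 Y + 4 h$)
$- \frac{408}{N{\left(114,-64 \right)}} + \frac{15250 + 15450}{-7808} = - \frac{408}{4 \left(-64\right) + 4 \cdot 114} + \frac{15250 + 15450}{-7808} = - \frac{408}{-256 + 456} + 30700 \left(- \frac{1}{7808}\right) = - \frac{408}{200} - \frac{7675}{1952} = \left(-408\right) \frac{1}{200} - \frac{7675}{1952} = - \frac{51}{25} - \frac{7675}{1952} = - \frac{291427}{48800}$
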